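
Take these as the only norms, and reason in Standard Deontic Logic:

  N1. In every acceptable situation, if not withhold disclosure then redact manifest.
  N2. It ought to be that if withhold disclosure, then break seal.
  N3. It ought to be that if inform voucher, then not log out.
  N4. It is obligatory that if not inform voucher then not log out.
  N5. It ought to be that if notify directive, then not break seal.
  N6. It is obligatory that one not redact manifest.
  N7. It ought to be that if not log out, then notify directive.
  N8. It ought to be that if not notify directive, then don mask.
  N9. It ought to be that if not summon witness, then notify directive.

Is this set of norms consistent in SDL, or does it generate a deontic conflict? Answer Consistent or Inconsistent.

By case analysis on ¬inform_voucher: premise 4 gives O(¬inform_voucher → ¬log_out) and premise 3 gives O(inform_voucher → ¬log_out), so O(¬log_out) either way.
With premise 7, O(¬log_out → notify_directive), the K-axiom yields O(notify_directive).
Applying K to premise 5 (O(notify_directive → ¬break_seal)) and O(notify_directive) yields O(¬break_seal).
Premise 2, O(withhold_disclosure → break_seal), contraposes to O(¬break_seal → ¬withhold_disclosure); with O(¬break_seal) we get O(¬withhold_disclosure).
From O(¬withhold_disclosure) and premise 1, O(¬withhold_disclosure → redact_manifest), we obtain O(redact_manifest).
Yet premise 6 states O(¬redact_manifest).
We now have both O(redact_manifest) and O(¬redact_manifest) — redact_manifest is simultaneously obligatory and forbidden, violating the D-axiom.

Inconsistent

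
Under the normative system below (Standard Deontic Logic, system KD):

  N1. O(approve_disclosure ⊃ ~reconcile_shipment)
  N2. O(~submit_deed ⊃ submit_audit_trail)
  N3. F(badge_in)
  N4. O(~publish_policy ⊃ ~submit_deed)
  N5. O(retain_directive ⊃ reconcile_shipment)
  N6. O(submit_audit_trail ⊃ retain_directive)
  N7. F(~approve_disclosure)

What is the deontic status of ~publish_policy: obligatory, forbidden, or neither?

Forbidden

F(~approve_disclosure) at premise 7 means O(approve_disclosure).
Premise 1 is O(approve_disclosure ⊃ ~reconcile_shipment); since O(approve_disclosure), deontic closure gives O(~reconcile_shipment).
Premise 5, O(retain_directive ⊃ reconcile_shipment), contraposes to O(~reconcile_shipment ⊃ ~retain_directive); with O(~reconcile_shipment) we get O(~retain_directive).
Premise 6 is O(submit_audit_trail ⊃ retain_directive); contrapositively O(~retain_directive ⊃ ~submit_audit_trail). Since O(~retain_directive) holds, K gives O(~submit_audit_trail).
Premise 2, O(~submit_deed ⊃ submit_audit_trail), contraposes to O(~submit_audit_trail ⊃ submit_deed); with O(~submit_audit_trail) we get O(submit_deed).
Premise 4 is O(~publish_policy ⊃ ~submit_deed); contrapositively O(submit_deed ⊃ publish_policy). Since O(submit_deed) holds, K gives O(publish_policy).
Premise 3 does not contribute to this derivation.
Thus O(publish_policy), which is F(~publish_policy): ~publish_policy is forbidden.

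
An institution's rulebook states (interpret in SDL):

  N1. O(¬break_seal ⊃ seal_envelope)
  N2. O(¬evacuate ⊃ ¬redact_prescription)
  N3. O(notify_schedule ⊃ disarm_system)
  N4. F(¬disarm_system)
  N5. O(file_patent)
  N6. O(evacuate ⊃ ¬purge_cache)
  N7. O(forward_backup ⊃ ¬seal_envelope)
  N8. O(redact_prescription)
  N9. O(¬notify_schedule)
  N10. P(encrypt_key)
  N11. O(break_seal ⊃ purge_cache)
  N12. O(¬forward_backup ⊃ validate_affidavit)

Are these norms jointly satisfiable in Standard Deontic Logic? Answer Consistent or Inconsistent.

Premise 3 is O(notify_schedule ⊃ disarm_system); even if O(disarm_system) held, inferring O(notify_schedule) would be affirming the consequent — invalid.
So O(notify_schedule) is not derivable, and the apparent clash with O(¬notify_schedule) does not arise.
A world satisfying every obligation exists (e.g. break_seal=false, disarm_system=true, encrypt_key=false, evacuate=true, file_patent=true, forward_backup=false, notify_schedule=false, purge_cache=false, redact_prescription=true, seal_envelope=true, validate_affidavit=true); no atom is both obligatory and forbidden, so the set is consistent.

Consistent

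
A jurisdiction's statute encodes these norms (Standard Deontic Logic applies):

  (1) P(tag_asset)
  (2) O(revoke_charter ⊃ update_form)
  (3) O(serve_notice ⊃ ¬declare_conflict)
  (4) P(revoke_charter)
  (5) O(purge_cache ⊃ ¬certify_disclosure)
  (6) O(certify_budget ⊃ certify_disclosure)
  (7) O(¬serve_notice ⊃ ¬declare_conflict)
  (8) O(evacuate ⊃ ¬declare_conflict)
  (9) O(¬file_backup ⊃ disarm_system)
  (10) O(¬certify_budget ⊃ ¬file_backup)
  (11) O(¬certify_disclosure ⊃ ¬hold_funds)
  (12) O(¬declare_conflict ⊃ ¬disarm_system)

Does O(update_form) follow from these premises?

Premise 2 is O(revoke_charter ⊃ update_form), but O(revoke_charter) is not derivable from the premises (the permission P(revoke_charter) asserts only ¬O(¬revoke_charter), not O(revoke_charter)), so it does not yield O(update_form).
No other premise forces O(update_form). An ideal world satisfying every premise can still have update_form false, so O(update_form) is not derivable.

No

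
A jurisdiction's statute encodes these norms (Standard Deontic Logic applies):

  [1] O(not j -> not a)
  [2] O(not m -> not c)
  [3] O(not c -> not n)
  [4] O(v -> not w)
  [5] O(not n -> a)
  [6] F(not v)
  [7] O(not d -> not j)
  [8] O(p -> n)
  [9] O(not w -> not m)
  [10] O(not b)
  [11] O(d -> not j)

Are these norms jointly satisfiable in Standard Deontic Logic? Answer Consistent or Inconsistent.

Inconsistent

By case analysis on not d: premise 7 gives O(not d -> not j) and premise 11 gives O(d -> not j), so O(not j) either way.
Premise 1 is O(not j -> not a); since O(not j), deontic closure gives O(not a).
Premise 5, O(not n -> a), contraposes to O(not a -> n); with O(not a) we get O(n).
Premise 3, O(not c -> not n), contraposes to O(n -> c); with O(n) we get O(c).
Premise 2 is O(not m -> not c); contrapositively O(c -> m). Since O(c) holds, K gives O(m).
The contrapositive of premise 9 (O(not w -> not m)) is O(m -> w), and O(m) is already established, so O(w).
Premise 4, O(v -> not w), contraposes to O(w -> not v); with O(w) we get O(not v).
Yet premise 6 is F(not v), i.e. O(v).
We now have both O(not v) and O(v) — v is simultaneously obligatory and forbidden, violating the D-axiom.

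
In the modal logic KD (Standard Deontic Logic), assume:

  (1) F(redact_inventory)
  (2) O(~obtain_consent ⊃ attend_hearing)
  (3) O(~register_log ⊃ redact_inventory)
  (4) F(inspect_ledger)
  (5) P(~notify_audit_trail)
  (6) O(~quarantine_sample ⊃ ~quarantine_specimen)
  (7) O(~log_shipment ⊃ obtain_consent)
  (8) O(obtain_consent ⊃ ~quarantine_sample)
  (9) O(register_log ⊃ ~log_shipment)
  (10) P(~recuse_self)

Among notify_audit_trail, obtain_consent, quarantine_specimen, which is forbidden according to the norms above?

quarantine_specimen

Premise 1, F(redact_inventory), is equivalent to O(~redact_inventory).
The contrapositive of premise 3 (O(~register_log ⊃ redact_inventory)) is O(~redact_inventory ⊃ register_log), and O(~redact_inventory) is already established, so O(register_log).
Applying K to premise 9 (O(register_log ⊃ ~log_shipment)) and O(register_log) yields O(~log_shipment).
With premise 7, O(~log_shipment ⊃ obtain_consent), the K-axiom yields O(obtain_consent).
Premise 8 is O(obtain_consent ⊃ ~quarantine_sample); since O(obtain_consent), deontic closure gives O(~quarantine_sample).
With premise 6, O(~quarantine_sample ⊃ ~quarantine_specimen), the K-axiom yields O(~quarantine_specimen).
So O(~quarantine_specimen) holds, i.e. quarantine_specimen is forbidden. None of the other listed options is forbidden under the premises.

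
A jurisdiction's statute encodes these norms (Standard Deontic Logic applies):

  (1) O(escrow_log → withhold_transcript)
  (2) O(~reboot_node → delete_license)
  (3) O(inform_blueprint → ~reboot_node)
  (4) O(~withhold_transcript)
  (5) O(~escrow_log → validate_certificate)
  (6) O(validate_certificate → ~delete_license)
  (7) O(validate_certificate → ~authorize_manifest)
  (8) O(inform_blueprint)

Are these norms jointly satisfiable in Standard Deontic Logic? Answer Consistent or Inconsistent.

Inconsistent

Premise 8 states O(inform_blueprint) outright.
Premise 3 is O(inform_blueprint → ~reboot_node); since O(inform_blueprint), deontic closure gives O(~reboot_node).
Premise 2 is O(~reboot_node → delete_license); since O(~reboot_node), deontic closure gives O(delete_license).
The contrapositive of premise 6 (O(validate_certificate → ~delete_license)) is O(delete_license → ~validate_certificate), and O(delete_license) is already established, so O(~validate_certificate).
Premise 5 is O(~escrow_log → validate_certificate); contrapositively O(~validate_certificate → escrow_log). Since O(~validate_certificate) holds, K gives O(escrow_log).
Premise 1 is O(escrow_log → withhold_transcript); since O(escrow_log), deontic closure gives O(withhold_transcript).
Yet premise 4 states O(~withhold_transcript).
We now have both O(withhold_transcript) and O(~withhold_transcript) — withhold_transcript is simultaneously obligatory and forbidden, violating the D-axiom.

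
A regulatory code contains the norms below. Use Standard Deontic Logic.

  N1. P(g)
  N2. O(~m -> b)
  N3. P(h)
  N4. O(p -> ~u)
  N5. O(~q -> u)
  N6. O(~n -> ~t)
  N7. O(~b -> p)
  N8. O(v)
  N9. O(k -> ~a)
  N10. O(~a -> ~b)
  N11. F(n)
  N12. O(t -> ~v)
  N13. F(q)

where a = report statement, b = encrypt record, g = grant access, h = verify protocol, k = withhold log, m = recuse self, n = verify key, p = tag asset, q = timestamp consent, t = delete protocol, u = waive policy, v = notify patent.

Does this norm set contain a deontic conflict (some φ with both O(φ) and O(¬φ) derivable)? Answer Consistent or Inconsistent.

Premise 12 is O(t -> ~v), but O(t) is not derivable from the premises, so it does not yield O(~v).
So O(~v) is not derivable, and the apparent clash with O(v) does not arise.
A world satisfying every obligation exists (e.g. a=true, b=true, g=false, h=false, k=false, m=false, n=false, p=false, q=false, t=false, u=true, v=true); no atom is both obligatory and forbidden, so the set is consistent.

Consistent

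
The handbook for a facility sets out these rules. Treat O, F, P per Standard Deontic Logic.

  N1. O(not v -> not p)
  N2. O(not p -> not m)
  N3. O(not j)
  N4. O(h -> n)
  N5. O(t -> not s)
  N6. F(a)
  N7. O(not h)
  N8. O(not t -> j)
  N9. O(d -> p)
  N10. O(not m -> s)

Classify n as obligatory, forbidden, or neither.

Premise 4 is O(h -> n), but O(h) is not derivable from the premises, so it does not yield O(n).
No premise or chain of K-axiom applications forces O(n), and none forces O(not n). So n is neither obligatory nor forbidden under these norms.

Neither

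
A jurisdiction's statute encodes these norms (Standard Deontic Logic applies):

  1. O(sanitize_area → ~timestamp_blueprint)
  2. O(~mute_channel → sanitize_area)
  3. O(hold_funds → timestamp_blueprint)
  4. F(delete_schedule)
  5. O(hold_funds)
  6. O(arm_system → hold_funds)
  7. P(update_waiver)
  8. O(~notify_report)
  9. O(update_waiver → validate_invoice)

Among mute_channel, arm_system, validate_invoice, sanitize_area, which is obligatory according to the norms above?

Premise 5 states O(hold_funds) outright.
Applying K to premise 3 (O(hold_funds → timestamp_blueprint)) and O(hold_funds) yields O(timestamp_blueprint).
Premise 1, O(sanitize_area → ~timestamp_blueprint), contraposes to O(timestamp_blueprint → ~sanitize_area); with O(timestamp_blueprint) we get O(~sanitize_area).
Premise 2, O(~mute_channel → sanitize_area), contraposes to O(~sanitize_area → mute_channel); with O(~sanitize_area) we get O(mute_channel).
So O(mute_channel) holds — mute_channel is obligatory. None of the other listed options is made obligatory by any chain of premises.

mute_channel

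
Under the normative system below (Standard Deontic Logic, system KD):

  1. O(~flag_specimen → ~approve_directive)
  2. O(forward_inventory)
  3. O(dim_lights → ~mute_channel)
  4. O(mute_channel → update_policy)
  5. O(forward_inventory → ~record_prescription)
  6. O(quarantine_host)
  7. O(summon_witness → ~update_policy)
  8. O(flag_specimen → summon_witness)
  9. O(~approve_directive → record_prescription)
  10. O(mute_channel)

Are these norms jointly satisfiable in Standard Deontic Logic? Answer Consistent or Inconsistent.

Inconsistent

From premise 2 we have O(forward_inventory).
Applying K to premise 5 (O(forward_inventory → ~record_prescription)) and O(forward_inventory) yields O(~record_prescription).
Premise 9 is O(~approve_directive → record_prescription); contrapositively O(~record_prescription → approve_directive). Since O(~record_prescription) holds, K gives O(approve_directive).
Premise 1, O(~flag_specimen → ~approve_directive), contraposes to O(approve_directive → flag_specimen); with O(approve_directive) we get O(flag_specimen).
With premise 8, O(flag_specimen → summon_witness), the K-axiom yields O(summon_witness).
From O(summon_witness) and premise 7, O(summon_witness → ~update_policy), we obtain O(~update_policy).
Premise 4 is O(mute_channel → update_policy); contrapositively O(~update_policy → ~mute_channel). Since O(~update_policy) holds, K gives O(~mute_channel).
However, premise 10 gives O(mute_channel).
We now have both O(~mute_channel) and O(mute_channel) — mute_channel is simultaneously obligatory and forbidden, violating the D-axiom.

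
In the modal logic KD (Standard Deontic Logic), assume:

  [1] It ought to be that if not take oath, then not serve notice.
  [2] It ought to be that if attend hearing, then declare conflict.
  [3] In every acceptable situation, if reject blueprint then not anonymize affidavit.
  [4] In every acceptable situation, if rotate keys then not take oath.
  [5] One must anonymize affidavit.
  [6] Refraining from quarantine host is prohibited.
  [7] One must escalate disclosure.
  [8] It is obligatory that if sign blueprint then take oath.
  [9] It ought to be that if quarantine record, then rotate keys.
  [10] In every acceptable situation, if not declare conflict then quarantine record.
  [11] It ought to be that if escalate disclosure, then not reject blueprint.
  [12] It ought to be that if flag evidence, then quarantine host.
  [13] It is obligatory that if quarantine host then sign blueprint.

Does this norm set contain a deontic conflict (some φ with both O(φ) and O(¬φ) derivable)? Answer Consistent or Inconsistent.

Premise 3 is O(reject_blueprint → ¬anonymize_affidavit), but O(reject_blueprint) is not derivable from the premises, so it does not yield O(¬anonymize_affidavit).
So O(¬anonymize_affidavit) is not derivable, and the apparent clash with O(anonymize_affidavit) does not arise.
A world satisfying every obligation exists (e.g. anonymize_affidavit=true, attend_hearing=false, declare_conflict=true, escalate_disclosure=true, flag_evidence=false, quarantine_host=true, quarantine_record=false, reject_blueprint=false, rotate_keys=false, serve_notice=false, sign_blueprint=true, take_oath=true); no atom is both obligatory and forbidden, so the set is consistent.

Consistent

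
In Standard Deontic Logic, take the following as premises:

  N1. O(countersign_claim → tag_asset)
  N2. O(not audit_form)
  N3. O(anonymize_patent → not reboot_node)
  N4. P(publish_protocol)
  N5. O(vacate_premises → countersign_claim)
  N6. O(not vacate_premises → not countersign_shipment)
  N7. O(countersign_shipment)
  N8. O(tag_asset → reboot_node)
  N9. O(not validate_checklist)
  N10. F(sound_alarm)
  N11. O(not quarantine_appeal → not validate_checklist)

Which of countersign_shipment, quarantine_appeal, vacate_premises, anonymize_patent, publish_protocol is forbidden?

Premise 7 gives O(countersign_shipment).
The contrapositive of premise 6 (O(not vacate_premises → not countersign_shipment)) is O(countersign_shipment → vacate_premises), and O(countersign_shipment) is already established, so O(vacate_premises).
Applying K to premise 5 (O(vacate_premises → countersign_claim)) and O(vacate_premises) yields O(countersign_claim).
From O(countersign_claim) and premise 1, O(countersign_claim → tag_asset), we obtain O(tag_asset).
From O(tag_asset) and premise 8, O(tag_asset → reboot_node), we obtain O(reboot_node).
Premise 3 is O(anonymize_patent → not reboot_node); contrapositively O(reboot_node → not anonymize_patent). Since O(reboot_node) holds, K gives O(not anonymize_patent).
So O(not anonymize_patent) holds, i.e. anonymize_patent is forbidden. None of the other listed options is forbidden under the premises.

anonymize_patent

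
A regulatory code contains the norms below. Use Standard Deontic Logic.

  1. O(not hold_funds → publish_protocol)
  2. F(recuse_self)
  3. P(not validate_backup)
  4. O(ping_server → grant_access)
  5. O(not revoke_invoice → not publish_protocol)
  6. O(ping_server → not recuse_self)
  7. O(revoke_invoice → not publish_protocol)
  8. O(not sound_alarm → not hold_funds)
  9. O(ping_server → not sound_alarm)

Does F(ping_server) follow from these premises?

Yes

Premises 5 and 7 cover both cases: O(not revoke_invoice → not publish_protocol) and O(revoke_invoice → not publish_protocol). Since not revoke_invoice ∨ revoke_invoice is a tautology, O(not publish_protocol) follows.
The contrapositive of premise 1 (O(not hold_funds → publish_protocol)) is O(not publish_protocol → hold_funds), and O(not publish_protocol) is already established, so O(hold_funds).
Premise 8, O(not sound_alarm → not hold_funds), contraposes to O(hold_funds → sound_alarm); with O(hold_funds) we get O(sound_alarm).
Premise 9 is O(ping_server → not sound_alarm); contrapositively O(sound_alarm → not ping_server). Since O(sound_alarm) holds, K gives O(not ping_server).
Premises 2, 3, 4, 6 do not contribute to this derivation.
So O(not ping_server) holds, i.e. F(ping_server). The claim follows.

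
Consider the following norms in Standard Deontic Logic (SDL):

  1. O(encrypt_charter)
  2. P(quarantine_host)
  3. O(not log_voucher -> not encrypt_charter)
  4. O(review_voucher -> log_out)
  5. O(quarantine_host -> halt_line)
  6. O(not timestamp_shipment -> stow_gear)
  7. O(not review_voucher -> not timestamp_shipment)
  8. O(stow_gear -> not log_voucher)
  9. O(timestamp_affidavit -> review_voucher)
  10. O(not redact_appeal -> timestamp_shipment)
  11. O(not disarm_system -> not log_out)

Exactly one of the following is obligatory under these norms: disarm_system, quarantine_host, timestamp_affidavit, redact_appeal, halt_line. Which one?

disarm_system

Premise 1 states O(encrypt_charter) outright.
The contrapositive of premise 3 (O(not log_voucher -> not encrypt_charter)) is O(encrypt_charter -> log_voucher), and O(encrypt_charter) is already established, so O(log_voucher).
Premise 8, O(stow_gear -> not log_voucher), contraposes to O(log_voucher -> not stow_gear); with O(log_voucher) we get O(not stow_gear).
Premise 6 is O(not timestamp_shipment -> stow_gear); contrapositively O(not stow_gear -> timestamp_shipment). Since O(not stow_gear) holds, K gives O(timestamp_shipment).
Premise 7 is O(not review_voucher -> not timestamp_shipment); contrapositively O(timestamp_shipment -> review_voucher). Since O(timestamp_shipment) holds, K gives O(review_voucher).
Applying K to premise 4 (O(review_voucher -> log_out)) and O(review_voucher) yields O(log_out).
Premise 11 is O(not disarm_system -> not log_out); contrapositively O(log_out -> disarm_system). Since O(log_out) holds, K gives O(disarm_system).
So O(disarm_system) holds — disarm_system is obligatory. None of the other listed options is made obligatory by any chain of premises.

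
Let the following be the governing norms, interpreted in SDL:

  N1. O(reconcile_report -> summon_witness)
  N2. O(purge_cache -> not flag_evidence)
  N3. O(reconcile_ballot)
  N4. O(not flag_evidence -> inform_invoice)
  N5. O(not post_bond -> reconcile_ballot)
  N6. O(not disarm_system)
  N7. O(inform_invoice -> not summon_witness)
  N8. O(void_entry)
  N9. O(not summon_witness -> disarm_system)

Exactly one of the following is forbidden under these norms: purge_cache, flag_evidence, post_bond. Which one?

purge_cache

From premise 6 we have O(not disarm_system).
The contrapositive of premise 9 (O(not summon_witness -> disarm_system)) is O(not disarm_system -> summon_witness), and O(not disarm_system) is already established, so O(summon_witness).
Premise 7, O(inform_invoice -> not summon_witness), contraposes to O(summon_witness -> not inform_invoice); with O(summon_witness) we get O(not inform_invoice).
Premise 4 is O(not flag_evidence -> inform_invoice); contrapositively O(not inform_invoice -> flag_evidence). Since O(not inform_invoice) holds, K gives O(flag_evidence).
Premise 2 is O(purge_cache -> not flag_evidence); contrapositively O(flag_evidence -> not purge_cache). Since O(flag_evidence) holds, K gives O(not purge_cache).
So O(not purge_cache) holds, i.e. purge_cache is forbidden. None of the other listed options is forbidden under the premises.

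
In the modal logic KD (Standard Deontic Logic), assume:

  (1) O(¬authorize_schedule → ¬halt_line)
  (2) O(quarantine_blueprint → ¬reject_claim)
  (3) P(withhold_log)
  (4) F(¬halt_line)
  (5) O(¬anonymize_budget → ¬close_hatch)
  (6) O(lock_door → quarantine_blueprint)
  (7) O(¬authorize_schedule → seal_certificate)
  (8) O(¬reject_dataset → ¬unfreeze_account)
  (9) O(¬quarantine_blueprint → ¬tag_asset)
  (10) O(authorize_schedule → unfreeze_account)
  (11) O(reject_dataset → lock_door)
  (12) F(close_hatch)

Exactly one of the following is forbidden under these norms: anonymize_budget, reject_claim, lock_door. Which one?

F(¬halt_line) at premise 4 means O(halt_line).
Premise 1, O(¬authorize_schedule → ¬halt_line), contraposes to O(halt_line → authorize_schedule); with O(halt_line) we get O(authorize_schedule).
From O(authorize_schedule) and premise 10, O(authorize_schedule → unfreeze_account), we obtain O(unfreeze_account).
Premise 8, O(¬reject_dataset → ¬unfreeze_account), contraposes to O(unfreeze_account → reject_dataset); with O(unfreeze_account) we get O(reject_dataset).
From O(reject_dataset) and premise 11, O(reject_dataset → lock_door), we obtain O(lock_door).
From O(lock_door) and premise 6, O(lock_door → quarantine_blueprint), we obtain O(quarantine_blueprint).
From O(quarantine_blueprint) and premise 2, O(quarantine_blueprint → ¬reject_claim), we obtain O(¬reject_claim).
So O(¬reject_claim) holds, i.e. reject_claim is forbidden. None of the other listed options is forbidden under the premises.

reject_claim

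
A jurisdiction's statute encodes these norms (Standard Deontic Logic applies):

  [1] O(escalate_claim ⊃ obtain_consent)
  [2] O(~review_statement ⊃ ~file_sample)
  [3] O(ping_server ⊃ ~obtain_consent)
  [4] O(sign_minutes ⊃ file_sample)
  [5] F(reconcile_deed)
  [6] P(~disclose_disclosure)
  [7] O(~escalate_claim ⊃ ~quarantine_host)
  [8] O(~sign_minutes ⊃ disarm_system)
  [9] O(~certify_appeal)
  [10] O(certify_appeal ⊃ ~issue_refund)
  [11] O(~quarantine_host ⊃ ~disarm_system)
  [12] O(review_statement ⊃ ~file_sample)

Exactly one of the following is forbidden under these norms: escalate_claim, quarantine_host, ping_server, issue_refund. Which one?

ping_server

By case analysis on ~review_statement: premise 2 gives O(~review_statement ⊃ ~file_sample) and premise 12 gives O(review_statement ⊃ ~file_sample), so O(~file_sample) either way.
Premise 4 is O(sign_minutes ⊃ file_sample); contrapositively O(~file_sample ⊃ ~sign_minutes). Since O(~file_sample) holds, K gives O(~sign_minutes).
Premise 8 is O(~sign_minutes ⊃ disarm_system); since O(~sign_minutes), deontic closure gives O(disarm_system).
Premise 11 is O(~quarantine_host ⊃ ~disarm_system); contrapositively O(disarm_system ⊃ quarantine_host). Since O(disarm_system) holds, K gives O(quarantine_host).
The contrapositive of premise 7 (O(~escalate_claim ⊃ ~quarantine_host)) is O(quarantine_host ⊃ escalate_claim), and O(quarantine_host) is already established, so O(escalate_claim).
From O(escalate_claim) and premise 1, O(escalate_claim ⊃ obtain_consent), we obtain O(obtain_consent).
Premise 3, O(ping_server ⊃ ~obtain_consent), contraposes to O(obtain_consent ⊃ ~ping_server); with O(obtain_consent) we get O(~ping_server).
So O(~ping_server) holds, i.e. ping_server is forbidden. None of the other listed options is forbidden under the premises.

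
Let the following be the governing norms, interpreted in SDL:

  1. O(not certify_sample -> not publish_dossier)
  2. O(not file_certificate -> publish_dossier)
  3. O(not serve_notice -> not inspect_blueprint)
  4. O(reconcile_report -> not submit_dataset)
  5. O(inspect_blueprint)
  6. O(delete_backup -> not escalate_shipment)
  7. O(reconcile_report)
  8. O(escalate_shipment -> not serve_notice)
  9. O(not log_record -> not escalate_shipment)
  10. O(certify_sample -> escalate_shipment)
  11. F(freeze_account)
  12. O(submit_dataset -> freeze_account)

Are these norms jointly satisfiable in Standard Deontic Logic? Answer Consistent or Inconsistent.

Premise 12 is O(submit_dataset -> freeze_account), but O(submit_dataset) is not derivable from the premises, so it does not yield O(freeze_account).
So O(freeze_account) is not derivable, and the apparent clash with O(not freeze_account) does not arise.
A world satisfying every obligation exists (e.g. certify_sample=false, delete_backup=false, escalate_shipment=false, file_certificate=true, freeze_account=false, inspect_blueprint=true, log_record=false, publish_dossier=false, reconcile_report=true, serve_notice=true, submit_dataset=false); no atom is both obligatory and forbidden, so the set is consistent.

Consistent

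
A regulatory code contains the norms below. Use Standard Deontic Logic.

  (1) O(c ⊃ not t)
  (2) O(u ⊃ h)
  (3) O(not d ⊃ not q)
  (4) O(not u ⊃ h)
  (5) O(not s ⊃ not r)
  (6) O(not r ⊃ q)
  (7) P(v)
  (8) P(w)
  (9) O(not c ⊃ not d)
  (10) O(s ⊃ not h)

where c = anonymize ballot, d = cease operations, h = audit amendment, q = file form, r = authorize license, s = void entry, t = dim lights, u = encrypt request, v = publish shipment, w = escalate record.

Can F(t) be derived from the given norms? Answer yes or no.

Premises 4 and 2 cover both cases: O(not u ⊃ h) and O(u ⊃ h). Since not u ∨ u is a tautology, O(h) follows.
Premise 10 is O(s ⊃ not h); contrapositively O(h ⊃ not s). Since O(h) holds, K gives O(not s).
Applying K to premise 5 (O(not s ⊃ not r)) and O(not s) yields O(not r).
Premise 6 is O(not r ⊃ q); since O(not r), deontic closure gives O(q).
Premise 3, O(not d ⊃ not q), contraposes to O(q ⊃ d); with O(q) we get O(d).
Premise 9 is O(not c ⊃ not d); contrapositively O(d ⊃ c). Since O(d) holds, K gives O(c).
With premise 1, O(c ⊃ not t), the K-axiom yields O(not t).
Premises 7, 8 do not contribute to this derivation.
So O(not t) holds, i.e. F(t). The claim follows.

Yes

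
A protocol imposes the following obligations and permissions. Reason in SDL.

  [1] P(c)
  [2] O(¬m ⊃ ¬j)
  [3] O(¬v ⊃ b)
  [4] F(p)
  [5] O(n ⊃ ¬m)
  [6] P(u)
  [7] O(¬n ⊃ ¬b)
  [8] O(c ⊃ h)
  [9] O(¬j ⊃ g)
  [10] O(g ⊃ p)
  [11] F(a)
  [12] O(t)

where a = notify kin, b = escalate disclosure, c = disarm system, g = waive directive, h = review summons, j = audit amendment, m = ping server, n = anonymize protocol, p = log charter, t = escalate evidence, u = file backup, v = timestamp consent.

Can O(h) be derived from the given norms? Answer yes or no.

Premise 8 is O(c ⊃ h), but O(c) is not derivable from the premises (the permission P(c) asserts only ¬O(¬c), not O(c)), so it does not yield O(h).
No other premise forces O(h). An ideal world satisfying every premise can still have h false, so O(h) is not derivable.

No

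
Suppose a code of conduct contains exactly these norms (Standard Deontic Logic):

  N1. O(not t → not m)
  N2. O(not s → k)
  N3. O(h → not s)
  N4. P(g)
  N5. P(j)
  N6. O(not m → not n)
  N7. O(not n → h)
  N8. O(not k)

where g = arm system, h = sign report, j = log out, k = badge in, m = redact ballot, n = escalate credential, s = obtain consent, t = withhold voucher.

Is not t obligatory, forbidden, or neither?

Forbidden

Premise 8 states O(not k) outright.
Premise 2, O(not s → k), contraposes to O(not k → s); with O(not k) we get O(s).
The contrapositive of premise 3 (O(h → not s)) is O(s → not h), and O(s) is already established, so O(not h).
Premise 7 is O(not n → h); contrapositively O(not h → n). Since O(not h) holds, K gives O(n).
Premise 6, O(not m → not n), contraposes to O(n → m); with O(n) we get O(m).
Premise 1 is O(not t → not m); contrapositively O(m → t). Since O(m) holds, K gives O(t).
Premises 4, 5 do not contribute to this derivation.
Thus O(t), which is F(not t): not t is forbidden.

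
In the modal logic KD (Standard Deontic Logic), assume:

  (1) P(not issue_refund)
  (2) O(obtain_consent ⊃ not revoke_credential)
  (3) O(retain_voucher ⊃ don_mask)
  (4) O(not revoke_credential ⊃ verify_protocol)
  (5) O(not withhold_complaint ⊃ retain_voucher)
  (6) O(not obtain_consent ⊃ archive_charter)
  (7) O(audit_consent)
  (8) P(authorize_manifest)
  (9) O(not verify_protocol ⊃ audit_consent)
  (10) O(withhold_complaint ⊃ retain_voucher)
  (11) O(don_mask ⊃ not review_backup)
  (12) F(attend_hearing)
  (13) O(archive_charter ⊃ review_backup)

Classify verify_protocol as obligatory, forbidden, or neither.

Premises 10 and 5 are O(withhold_complaint ⊃ retain_voucher) and O(not withhold_complaint ⊃ retain_voucher); every ideal world satisfies withhold_complaint or not withhold_complaint, so in either case retain_voucher holds — hence O(retain_voucher).
From O(retain_voucher) and premise 3, O(retain_voucher ⊃ don_mask), we obtain O(don_mask).
From O(don_mask) and premise 11, O(don_mask ⊃ not review_backup), we obtain O(not review_backup).
Premise 13 is O(archive_charter ⊃ review_backup); contrapositively O(not review_backup ⊃ not archive_charter). Since O(not review_backup) holds, K gives O(not archive_charter).
Premise 6, O(not obtain_consent ⊃ archive_charter), contraposes to O(not archive_charter ⊃ obtain_consent); with O(not archive_charter) we get O(obtain_consent).
With premise 2, O(obtain_consent ⊃ not revoke_credential), the K-axiom yields O(not revoke_credential).
Applying K to premise 4 (O(not revoke_credential ⊃ verify_protocol)) and O(not revoke_credential) yields O(verify_protocol).
Premises 1, 7, 8, 9, 12 do not contribute to this derivation.
Hence verify_protocol is obligatory.

Obligatory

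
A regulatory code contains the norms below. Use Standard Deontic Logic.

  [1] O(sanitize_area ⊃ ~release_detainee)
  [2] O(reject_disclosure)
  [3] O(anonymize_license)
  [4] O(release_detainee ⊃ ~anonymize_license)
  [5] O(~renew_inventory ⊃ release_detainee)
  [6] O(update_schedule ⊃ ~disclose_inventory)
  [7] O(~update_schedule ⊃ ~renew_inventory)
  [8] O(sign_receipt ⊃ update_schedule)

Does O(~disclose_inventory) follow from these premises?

From premise 3 we have O(anonymize_license).
The contrapositive of premise 4 (O(release_detainee ⊃ ~anonymize_license)) is O(anonymize_license ⊃ ~release_detainee), and O(anonymize_license) is already established, so O(~release_detainee).
Premise 5 is O(~renew_inventory ⊃ release_detainee); contrapositively O(~release_detainee ⊃ renew_inventory). Since O(~release_detainee) holds, K gives O(renew_inventory).
Premise 7, O(~update_schedule ⊃ ~renew_inventory), contraposes to O(renew_inventory ⊃ update_schedule); with O(renew_inventory) we get O(update_schedule).
Applying K to premise 6 (O(update_schedule ⊃ ~disclose_inventory)) and O(update_schedule) yields O(~disclose_inventory).
Premises 1, 2, 8 do not contribute to this derivation.
So O(~disclose_inventory) follows.

Yes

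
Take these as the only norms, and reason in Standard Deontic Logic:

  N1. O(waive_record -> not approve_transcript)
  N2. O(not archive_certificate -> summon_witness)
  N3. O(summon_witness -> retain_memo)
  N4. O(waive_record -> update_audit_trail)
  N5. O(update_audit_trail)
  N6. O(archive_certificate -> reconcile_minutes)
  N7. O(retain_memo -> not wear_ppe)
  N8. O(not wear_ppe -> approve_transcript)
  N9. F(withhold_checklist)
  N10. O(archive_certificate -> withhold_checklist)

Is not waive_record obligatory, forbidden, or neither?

Obligatory

Premise 9, F(withhold_checklist), is equivalent to O(not withhold_checklist).
Premise 10 is O(archive_certificate -> withhold_checklist); contrapositively O(not withhold_checklist -> not archive_certificate). Since O(not withhold_checklist) holds, K gives O(not archive_certificate).
With premise 2, O(not archive_certificate -> summon_witness), the K-axiom yields O(summon_witness).
Premise 3 is O(summon_witness -> retain_memo); since O(summon_witness), deontic closure gives O(retain_memo).
With premise 7, O(retain_memo -> not wear_ppe), the K-axiom yields O(not wear_ppe).
Applying K to premise 8 (O(not wear_ppe -> approve_transcript)) and O(not wear_ppe) yields O(approve_transcript).
Premise 1, O(waive_record -> not approve_transcript), contraposes to O(approve_transcript -> not waive_record); with O(approve_transcript) we get O(not waive_record).
Premises 4, 5, 6 do not contribute to this derivation.
Hence not waive_record is obligatory.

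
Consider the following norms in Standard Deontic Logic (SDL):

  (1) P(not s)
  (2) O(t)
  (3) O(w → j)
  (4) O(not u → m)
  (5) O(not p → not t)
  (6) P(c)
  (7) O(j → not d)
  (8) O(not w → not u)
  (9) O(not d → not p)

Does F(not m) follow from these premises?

From premise 2 we have O(t).
Premise 5 is O(not p → not t); contrapositively O(t → p). Since O(t) holds, K gives O(p).
The contrapositive of premise 9 (O(not d → not p)) is O(p → d), and O(p) is already established, so O(d).
The contrapositive of premise 7 (O(j → not d)) is O(d → not j), and O(d) is already established, so O(not j).
Premise 3 is O(w → j); contrapositively O(not j → not w). Since O(not j) holds, K gives O(not w).
With premise 8, O(not w → not u), the K-axiom yields O(not u).
From O(not u) and premise 4, O(not u → m), we obtain O(m).
Premises 1, 6 do not contribute to this derivation.
So O(m) holds, i.e. F(not m). The claim follows.

Yes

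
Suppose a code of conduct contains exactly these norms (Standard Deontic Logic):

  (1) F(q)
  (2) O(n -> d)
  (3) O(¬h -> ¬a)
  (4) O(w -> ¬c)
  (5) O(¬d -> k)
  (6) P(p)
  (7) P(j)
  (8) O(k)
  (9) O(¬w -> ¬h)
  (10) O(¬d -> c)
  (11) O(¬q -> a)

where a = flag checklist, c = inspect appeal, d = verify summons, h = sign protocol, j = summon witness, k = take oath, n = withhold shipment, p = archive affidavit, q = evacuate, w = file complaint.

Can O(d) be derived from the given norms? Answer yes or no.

Premise 1, F(q), is equivalent to O(¬q).
Applying K to premise 11 (O(¬q -> a)) and O(¬q) yields O(a).
Premise 3, O(¬h -> ¬a), contraposes to O(a -> h); with O(a) we get O(h).
Premise 9 is O(¬w -> ¬h); contrapositively O(h -> w). Since O(h) holds, K gives O(w).
From O(w) and premise 4, O(w -> ¬c), we obtain O(¬c).
Premise 10 is O(¬d -> c); contrapositively O(¬c -> d). Since O(¬c) holds, K gives O(d).
Premises 2, 5, 6, 7, 8 do not contribute to this derivation.
So O(d) follows.

Yes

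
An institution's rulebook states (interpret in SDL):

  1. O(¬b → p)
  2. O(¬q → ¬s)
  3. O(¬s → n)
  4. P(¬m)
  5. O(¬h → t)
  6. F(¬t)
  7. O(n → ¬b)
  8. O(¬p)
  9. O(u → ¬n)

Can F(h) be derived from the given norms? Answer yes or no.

Premise 5 is O(¬h → t); even if O(t) held, inferring O(¬h) would be affirming the consequent — invalid.
No other premise forces O(¬h). An ideal world satisfying every premise can still have h true, so F(h) is not derivable.

No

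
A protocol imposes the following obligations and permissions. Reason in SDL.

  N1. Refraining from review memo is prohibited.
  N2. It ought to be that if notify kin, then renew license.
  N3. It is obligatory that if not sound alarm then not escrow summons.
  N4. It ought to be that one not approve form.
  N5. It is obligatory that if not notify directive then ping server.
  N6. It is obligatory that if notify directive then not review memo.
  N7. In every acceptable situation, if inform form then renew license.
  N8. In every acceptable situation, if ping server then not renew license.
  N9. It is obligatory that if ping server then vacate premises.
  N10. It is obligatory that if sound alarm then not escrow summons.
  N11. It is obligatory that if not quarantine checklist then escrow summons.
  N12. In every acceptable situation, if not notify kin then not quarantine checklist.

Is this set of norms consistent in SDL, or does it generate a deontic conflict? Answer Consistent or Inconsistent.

Premises 10 and 3 cover both cases: O(sound_alarm → ¬escrow_summons) and O(¬sound_alarm → ¬escrow_summons). Since sound_alarm ∨ ¬sound_alarm is a tautology, O(¬escrow_summons) follows.
Premise 11, O(¬quarantine_checklist → escrow_summons), contraposes to O(¬escrow_summons → quarantine_checklist); with O(¬escrow_summons) we get O(quarantine_checklist).
Premise 12 is O(¬notify_kin → ¬quarantine_checklist); contrapositively O(quarantine_checklist → notify_kin). Since O(quarantine_checklist) holds, K gives O(notify_kin).
Premise 2 is O(notify_kin → renew_license); since O(notify_kin), deontic closure gives O(renew_license).
Premise 8 is O(ping_server → ¬renew_license); contrapositively O(renew_license → ¬ping_server). Since O(renew_license) holds, K gives O(¬ping_server).
Premise 5, O(¬notify_directive → ping_server), contraposes to O(¬ping_server → notify_directive); with O(¬ping_server) we get O(notify_directive).
From O(notify_directive) and premise 6, O(notify_directive → ¬review_memo), we obtain O(¬review_memo).
But premise 1, F(¬review_memo), means O(review_memo).
We now have both O(¬review_memo) and O(review_memo) — review_memo is simultaneously obligatory and forbidden, violating the D-axiom.

Inconsistent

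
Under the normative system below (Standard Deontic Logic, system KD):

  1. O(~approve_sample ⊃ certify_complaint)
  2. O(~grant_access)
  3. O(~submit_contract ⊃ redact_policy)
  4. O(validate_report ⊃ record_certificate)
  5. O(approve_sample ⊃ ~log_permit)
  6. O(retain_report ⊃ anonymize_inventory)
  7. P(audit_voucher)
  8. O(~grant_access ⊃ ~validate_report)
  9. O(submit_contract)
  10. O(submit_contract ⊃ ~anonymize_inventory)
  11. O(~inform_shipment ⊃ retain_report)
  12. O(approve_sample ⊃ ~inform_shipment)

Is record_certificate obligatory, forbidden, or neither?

Premise 4 is O(validate_report ⊃ record_certificate), but O(validate_report) is not derivable from the premises, so it does not yield O(record_certificate).
No premise or chain of K-axiom applications forces O(record_certificate), and none forces O(~record_certificate). So record_certificate is neither obligatory nor forbidden under these norms.

Neither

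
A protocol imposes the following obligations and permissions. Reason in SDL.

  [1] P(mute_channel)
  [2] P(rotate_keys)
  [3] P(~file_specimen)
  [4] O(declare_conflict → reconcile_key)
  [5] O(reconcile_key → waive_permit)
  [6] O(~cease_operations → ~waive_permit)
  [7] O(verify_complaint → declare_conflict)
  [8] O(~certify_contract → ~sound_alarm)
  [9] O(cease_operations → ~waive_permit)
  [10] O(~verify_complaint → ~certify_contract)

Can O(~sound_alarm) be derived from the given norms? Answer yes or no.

By case analysis on cease_operations: premise 9 gives O(cease_operations → ~waive_permit) and premise 6 gives O(~cease_operations → ~waive_permit), so O(~waive_permit) either way.
Premise 5 is O(reconcile_key → waive_permit); contrapositively O(~waive_permit → ~reconcile_key). Since O(~waive_permit) holds, K gives O(~reconcile_key).
Premise 4 is O(declare_conflict → reconcile_key); contrapositively O(~reconcile_key → ~declare_conflict). Since O(~reconcile_key) holds, K gives O(~declare_conflict).
The contrapositive of premise 7 (O(verify_complaint → declare_conflict)) is O(~declare_conflict → ~verify_complaint), and O(~declare_conflict) is already established, so O(~verify_complaint).
Applying K to premise 10 (O(~verify_complaint → ~certify_contract)) and O(~verify_complaint) yields O(~certify_contract).
From O(~certify_contract) and premise 8, O(~certify_contract → ~sound_alarm), we obtain O(~sound_alarm).
Premises 1, 2, 3 do not contribute to this derivation.
So O(~sound_alarm) follows.

Yes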